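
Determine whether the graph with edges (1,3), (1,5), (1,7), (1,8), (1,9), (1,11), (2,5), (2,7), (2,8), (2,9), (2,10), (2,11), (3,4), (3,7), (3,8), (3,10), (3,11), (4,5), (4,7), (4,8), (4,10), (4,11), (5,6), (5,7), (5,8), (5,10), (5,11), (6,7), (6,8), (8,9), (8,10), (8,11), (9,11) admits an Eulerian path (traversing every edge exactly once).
No (4 vertices have odd degree: {6, 8, 10, 11}; Eulerian path requires 0 or 2)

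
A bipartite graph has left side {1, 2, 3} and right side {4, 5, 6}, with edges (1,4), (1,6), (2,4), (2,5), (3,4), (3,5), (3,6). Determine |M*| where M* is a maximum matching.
3 (matching: (1,6), (2,5), (3,4); upper bound min(|L|,|R|) = min(3,3) = 3)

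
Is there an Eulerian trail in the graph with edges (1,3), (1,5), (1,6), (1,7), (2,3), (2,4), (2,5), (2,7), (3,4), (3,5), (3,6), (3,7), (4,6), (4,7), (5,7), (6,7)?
Yes — and in fact it has an Eulerian circuit (the graph is connected and all 7 vertices have even degree)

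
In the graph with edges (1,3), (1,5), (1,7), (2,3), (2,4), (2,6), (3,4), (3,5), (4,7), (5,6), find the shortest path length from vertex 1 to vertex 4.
2 (path: 1 -> 7 -> 4, 2 edges)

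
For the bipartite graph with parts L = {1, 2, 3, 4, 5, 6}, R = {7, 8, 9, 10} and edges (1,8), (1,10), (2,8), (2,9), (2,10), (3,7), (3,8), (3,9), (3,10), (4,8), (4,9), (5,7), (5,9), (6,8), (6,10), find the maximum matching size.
4 (matching: (1,10), (2,9), (3,8), (5,7); upper bound min(|L|,|R|) = min(6,4) = 4)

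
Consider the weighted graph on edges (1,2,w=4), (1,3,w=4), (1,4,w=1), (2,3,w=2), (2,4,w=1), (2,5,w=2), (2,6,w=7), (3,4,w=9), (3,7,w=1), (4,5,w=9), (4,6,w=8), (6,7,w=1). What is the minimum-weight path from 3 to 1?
4 (path: 3 -> 1; weights 4 = 4)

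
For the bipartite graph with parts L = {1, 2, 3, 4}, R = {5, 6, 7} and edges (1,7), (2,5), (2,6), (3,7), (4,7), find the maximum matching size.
2 (matching: (1,7), (2,6); upper bound min(|L|,|R|) = min(4,3) = 3)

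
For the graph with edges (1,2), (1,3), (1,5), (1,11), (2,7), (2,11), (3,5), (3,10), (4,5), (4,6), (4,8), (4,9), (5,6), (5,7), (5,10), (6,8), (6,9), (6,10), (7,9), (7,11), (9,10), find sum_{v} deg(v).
42 (handshake: sum of degrees = 2|E| = 2 x 21 = 42)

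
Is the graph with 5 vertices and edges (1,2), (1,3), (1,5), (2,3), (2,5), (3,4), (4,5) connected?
Yes (BFS from 1 visits [1, 2, 3, 5, 4] — all 5 vertices reached)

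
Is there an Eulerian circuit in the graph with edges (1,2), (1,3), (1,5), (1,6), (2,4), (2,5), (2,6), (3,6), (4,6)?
Yes (the graph is connected and all 6 vertices have even degree)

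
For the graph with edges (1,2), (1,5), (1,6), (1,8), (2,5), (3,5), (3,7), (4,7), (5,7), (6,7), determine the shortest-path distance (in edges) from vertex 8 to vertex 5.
2 (path: 8 -> 1 -> 5, 2 edges)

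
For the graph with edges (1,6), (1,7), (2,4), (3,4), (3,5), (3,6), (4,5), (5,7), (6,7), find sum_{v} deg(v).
18 (handshake: sum of degrees = 2|E| = 2 x 9 = 18)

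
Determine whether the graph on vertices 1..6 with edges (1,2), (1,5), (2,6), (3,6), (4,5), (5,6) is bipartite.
Yes. Partition: {1, 4, 6}, {2, 3, 5}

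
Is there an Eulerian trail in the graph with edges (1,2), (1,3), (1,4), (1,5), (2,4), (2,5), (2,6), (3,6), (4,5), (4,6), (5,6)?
Yes — and in fact it has an Eulerian circuit (the graph is connected and all 6 vertices have even degree)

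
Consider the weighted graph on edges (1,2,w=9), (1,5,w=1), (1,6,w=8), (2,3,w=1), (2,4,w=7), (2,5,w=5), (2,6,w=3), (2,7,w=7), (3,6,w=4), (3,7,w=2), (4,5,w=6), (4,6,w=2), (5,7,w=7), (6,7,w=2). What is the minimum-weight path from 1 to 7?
8 (path: 1 -> 5 -> 7; weights 1 + 7 = 8)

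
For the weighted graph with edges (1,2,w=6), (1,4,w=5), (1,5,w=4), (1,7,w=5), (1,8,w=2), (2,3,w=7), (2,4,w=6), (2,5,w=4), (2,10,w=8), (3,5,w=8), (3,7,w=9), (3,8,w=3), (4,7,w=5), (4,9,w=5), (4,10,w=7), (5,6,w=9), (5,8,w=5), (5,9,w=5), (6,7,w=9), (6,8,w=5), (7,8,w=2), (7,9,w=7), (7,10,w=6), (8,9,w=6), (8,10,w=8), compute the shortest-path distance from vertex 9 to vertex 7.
7 (path: 9 -> 7; weights 7 = 7)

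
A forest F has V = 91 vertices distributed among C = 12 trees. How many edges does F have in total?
79 (Each of the 12 component trees on V_i vertices has V_i - 1 edges; summing gives V - C = 91 - 12 = 79)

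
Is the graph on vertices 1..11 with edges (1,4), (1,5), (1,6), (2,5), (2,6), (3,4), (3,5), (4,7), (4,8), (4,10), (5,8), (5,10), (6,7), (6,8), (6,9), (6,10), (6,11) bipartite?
Yes. Partition: {1, 2, 3, 7, 8, 9, 10, 11}, {4, 5, 6}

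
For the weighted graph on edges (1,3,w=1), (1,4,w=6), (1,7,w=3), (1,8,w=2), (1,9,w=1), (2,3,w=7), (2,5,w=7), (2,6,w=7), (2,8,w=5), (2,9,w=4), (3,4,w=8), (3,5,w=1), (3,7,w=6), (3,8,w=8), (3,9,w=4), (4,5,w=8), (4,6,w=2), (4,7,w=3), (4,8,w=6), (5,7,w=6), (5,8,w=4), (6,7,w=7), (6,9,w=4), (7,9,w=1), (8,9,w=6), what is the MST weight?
15 (MST edges: (1,3,w=1), (1,8,w=2), (1,9,w=1), (2,9,w=4), (3,5,w=1), (4,6,w=2), (4,7,w=3), (7,9,w=1); sum of weights 1 + 2 + 1 + 4 + 1 + 2 + 3 + 1 = 15)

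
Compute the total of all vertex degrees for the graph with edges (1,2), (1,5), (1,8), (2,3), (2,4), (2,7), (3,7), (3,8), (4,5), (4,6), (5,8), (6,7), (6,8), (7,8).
28 (handshake: sum of degrees = 2|E| = 2 x 14 = 28)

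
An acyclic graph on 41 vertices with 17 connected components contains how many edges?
24 (Each of the 17 component trees on V_i vertices has V_i - 1 edges; summing gives V - C = 41 - 17 = 24)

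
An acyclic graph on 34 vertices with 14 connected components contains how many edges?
20 (Each of the 14 component trees on V_i vertices has V_i - 1 edges; summing gives V - C = 34 - 14 = 20)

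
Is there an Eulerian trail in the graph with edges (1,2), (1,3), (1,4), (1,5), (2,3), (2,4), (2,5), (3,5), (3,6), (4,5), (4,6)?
Yes — and in fact it has an Eulerian circuit (the graph is connected and all 6 vertices have even degree)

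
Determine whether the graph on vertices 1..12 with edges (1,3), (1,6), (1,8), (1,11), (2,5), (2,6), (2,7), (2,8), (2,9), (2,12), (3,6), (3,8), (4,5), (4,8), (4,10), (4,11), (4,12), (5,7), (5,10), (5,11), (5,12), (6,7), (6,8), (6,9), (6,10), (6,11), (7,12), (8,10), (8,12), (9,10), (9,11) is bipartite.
No (odd cycle of length 3: 6 -> 1 -> 3 -> 6)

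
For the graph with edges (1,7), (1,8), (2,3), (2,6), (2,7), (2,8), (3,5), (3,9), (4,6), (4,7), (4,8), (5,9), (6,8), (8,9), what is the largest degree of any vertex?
5 (attained at vertex 8)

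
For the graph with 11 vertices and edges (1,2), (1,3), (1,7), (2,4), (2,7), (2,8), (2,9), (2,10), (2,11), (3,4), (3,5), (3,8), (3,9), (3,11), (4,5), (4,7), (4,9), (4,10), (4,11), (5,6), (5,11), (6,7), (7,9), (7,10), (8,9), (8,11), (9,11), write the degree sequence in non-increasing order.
[7, 7, 6, 6, 6, 6, 4, 4, 3, 3, 2] (degrees: deg(1)=3, deg(2)=7, deg(3)=6, deg(4)=7, deg(5)=4, deg(6)=2, deg(7)=6, deg(8)=4, deg(9)=6, deg(10)=3, deg(11)=6)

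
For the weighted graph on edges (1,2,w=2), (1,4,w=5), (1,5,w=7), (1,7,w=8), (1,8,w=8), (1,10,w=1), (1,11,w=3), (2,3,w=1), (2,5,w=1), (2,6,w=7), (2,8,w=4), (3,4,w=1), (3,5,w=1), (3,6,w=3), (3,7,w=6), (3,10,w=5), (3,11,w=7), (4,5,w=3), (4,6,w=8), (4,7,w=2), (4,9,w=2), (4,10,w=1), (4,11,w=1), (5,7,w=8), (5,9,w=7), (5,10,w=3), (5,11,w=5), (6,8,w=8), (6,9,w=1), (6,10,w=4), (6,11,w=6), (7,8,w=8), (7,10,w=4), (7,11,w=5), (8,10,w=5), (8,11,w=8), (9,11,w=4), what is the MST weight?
15 (MST edges: (1,10,w=1), (2,3,w=1), (2,5,w=1), (2,8,w=4), (3,4,w=1), (4,7,w=2), (4,9,w=2), (4,10,w=1), (4,11,w=1), (6,9,w=1); sum of weights 1 + 1 + 1 + 4 + 1 + 2 + 2 + 1 + 1 + 1 = 15)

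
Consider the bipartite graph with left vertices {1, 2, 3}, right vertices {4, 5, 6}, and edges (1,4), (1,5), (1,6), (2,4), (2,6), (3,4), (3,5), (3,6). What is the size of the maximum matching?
3 (matching: (1,6), (2,4), (3,5); upper bound min(|L|,|R|) = min(3,3) = 3)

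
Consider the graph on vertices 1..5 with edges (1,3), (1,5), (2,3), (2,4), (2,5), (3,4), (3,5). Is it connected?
Yes (BFS from 1 visits [1, 3, 5, 2, 4] — all 5 vertices reached)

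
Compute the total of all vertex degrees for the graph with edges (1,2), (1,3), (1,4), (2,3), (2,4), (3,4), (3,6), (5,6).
16 (handshake: sum of degrees = 2|E| = 2 x 8 = 16)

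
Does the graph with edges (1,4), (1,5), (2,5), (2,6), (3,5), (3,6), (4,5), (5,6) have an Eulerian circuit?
No (2 vertices have odd degree: {5, 6}; Eulerian circuit requires 0)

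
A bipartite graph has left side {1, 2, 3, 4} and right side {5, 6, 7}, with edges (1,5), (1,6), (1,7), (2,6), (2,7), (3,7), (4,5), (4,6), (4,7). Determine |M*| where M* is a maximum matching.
3 (matching: (1,7), (2,6), (4,5); upper bound min(|L|,|R|) = min(4,3) = 3)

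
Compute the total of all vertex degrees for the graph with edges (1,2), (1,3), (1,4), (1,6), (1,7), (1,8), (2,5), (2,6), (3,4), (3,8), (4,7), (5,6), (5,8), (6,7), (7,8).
30 (handshake: sum of degrees = 2|E| = 2 x 15 = 30)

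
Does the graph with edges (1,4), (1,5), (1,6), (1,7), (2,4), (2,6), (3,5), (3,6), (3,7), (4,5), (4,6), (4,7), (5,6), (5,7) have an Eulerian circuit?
No (4 vertices have odd degree: {3, 4, 5, 6}; Eulerian circuit requires 0)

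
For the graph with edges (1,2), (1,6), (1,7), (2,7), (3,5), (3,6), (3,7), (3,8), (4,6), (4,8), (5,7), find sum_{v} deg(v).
22 (handshake: sum of degrees = 2|E| = 2 x 11 = 22)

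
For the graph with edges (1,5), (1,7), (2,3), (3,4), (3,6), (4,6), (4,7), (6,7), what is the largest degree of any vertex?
3 (attained at vertices 3, 4, 6, 7)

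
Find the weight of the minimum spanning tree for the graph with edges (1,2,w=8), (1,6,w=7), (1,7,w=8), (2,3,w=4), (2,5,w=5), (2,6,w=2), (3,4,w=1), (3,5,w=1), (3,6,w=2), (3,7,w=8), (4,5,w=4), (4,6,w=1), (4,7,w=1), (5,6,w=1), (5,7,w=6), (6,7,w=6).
13 (MST edges: (1,6,w=7), (2,6,w=2), (3,4,w=1), (3,5,w=1), (4,6,w=1), (4,7,w=1); sum of weights 7 + 2 + 1 + 1 + 1 + 1 = 13)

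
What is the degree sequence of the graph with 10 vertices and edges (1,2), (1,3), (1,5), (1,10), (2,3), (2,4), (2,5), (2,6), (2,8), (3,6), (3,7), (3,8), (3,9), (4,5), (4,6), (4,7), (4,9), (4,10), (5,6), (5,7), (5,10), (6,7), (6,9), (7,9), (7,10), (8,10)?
[6, 6, 6, 6, 6, 6, 5, 4, 4, 3] (degrees: deg(1)=4, deg(2)=6, deg(3)=6, deg(4)=6, deg(5)=6, deg(6)=6, deg(7)=6, deg(8)=3, deg(9)=4, deg(10)=5)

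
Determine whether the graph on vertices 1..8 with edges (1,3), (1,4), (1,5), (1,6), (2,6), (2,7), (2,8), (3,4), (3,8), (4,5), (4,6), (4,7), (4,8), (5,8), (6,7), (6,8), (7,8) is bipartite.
No (odd cycle of length 3: 3 -> 1 -> 4 -> 3)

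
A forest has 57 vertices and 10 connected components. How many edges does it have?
47 (Each of the 10 component trees on V_i vertices has V_i - 1 edges; summing gives V - C = 57 - 10 = 47)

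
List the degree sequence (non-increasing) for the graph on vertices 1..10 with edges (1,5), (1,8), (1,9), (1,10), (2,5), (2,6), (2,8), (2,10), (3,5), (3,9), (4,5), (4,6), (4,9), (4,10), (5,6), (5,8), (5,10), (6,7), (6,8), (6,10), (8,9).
[7, 6, 5, 5, 4, 4, 4, 4, 2, 1] (degrees: deg(1)=4, deg(2)=4, deg(3)=2, deg(4)=4, deg(5)=7, deg(6)=6, deg(7)=1, deg(8)=5, deg(9)=4, deg(10)=5)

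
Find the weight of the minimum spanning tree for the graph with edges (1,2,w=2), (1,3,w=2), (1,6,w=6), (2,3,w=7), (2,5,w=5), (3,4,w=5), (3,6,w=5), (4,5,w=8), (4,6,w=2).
16 (MST edges: (1,2,w=2), (1,3,w=2), (2,5,w=5), (3,4,w=5), (4,6,w=2); sum of weights 2 + 2 + 5 + 5 + 2 = 16)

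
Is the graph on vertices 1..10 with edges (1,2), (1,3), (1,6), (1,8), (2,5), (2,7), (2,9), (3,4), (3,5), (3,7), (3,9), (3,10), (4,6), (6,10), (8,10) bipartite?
Yes. Partition: {1, 4, 5, 7, 9, 10}, {2, 3, 6, 8}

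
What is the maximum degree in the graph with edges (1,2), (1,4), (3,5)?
2 (attained at vertex 1)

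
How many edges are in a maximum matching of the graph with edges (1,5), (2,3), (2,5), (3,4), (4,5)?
2 (matching: (1,5), (3,4); upper bound floor(n/2) = floor(5/2) = 2)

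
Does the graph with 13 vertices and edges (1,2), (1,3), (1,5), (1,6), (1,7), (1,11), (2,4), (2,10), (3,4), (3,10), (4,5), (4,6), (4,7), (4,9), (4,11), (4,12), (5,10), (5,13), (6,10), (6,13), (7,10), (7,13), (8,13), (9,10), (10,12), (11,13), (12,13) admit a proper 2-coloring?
Yes. Partition: {1, 4, 10, 13}, {2, 3, 5, 6, 7, 8, 9, 11, 12}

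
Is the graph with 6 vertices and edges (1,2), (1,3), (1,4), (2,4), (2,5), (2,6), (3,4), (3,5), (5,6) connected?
Yes (BFS from 1 visits [1, 2, 3, 4, 5, 6] — all 6 vertices reached)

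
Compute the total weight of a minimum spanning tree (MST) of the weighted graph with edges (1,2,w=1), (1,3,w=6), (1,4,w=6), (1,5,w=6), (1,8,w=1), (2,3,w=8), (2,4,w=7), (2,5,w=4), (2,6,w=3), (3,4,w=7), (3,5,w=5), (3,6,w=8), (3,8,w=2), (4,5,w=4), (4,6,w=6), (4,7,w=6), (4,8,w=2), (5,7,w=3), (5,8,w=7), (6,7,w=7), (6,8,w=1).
14 (MST edges: (1,2,w=1), (1,8,w=1), (2,5,w=4), (3,8,w=2), (4,8,w=2), (5,7,w=3), (6,8,w=1); sum of weights 1 + 1 + 4 + 2 + 2 + 3 + 1 = 14)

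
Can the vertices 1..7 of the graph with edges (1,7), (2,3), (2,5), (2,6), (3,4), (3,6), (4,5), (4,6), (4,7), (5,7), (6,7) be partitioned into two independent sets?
No (odd cycle of length 3: 6 -> 7 -> 4 -> 6)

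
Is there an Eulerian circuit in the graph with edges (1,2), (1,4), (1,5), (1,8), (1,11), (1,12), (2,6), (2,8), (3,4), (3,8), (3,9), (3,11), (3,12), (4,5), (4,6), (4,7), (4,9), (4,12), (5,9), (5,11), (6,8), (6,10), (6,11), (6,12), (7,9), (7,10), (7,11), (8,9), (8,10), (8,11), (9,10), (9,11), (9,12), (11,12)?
No (4 vertices have odd degree: {2, 3, 4, 8}; Eulerian circuit requires 0)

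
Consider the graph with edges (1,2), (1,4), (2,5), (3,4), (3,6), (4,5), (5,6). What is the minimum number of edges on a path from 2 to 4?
2 (path: 2 -> 1 -> 4, 2 edges)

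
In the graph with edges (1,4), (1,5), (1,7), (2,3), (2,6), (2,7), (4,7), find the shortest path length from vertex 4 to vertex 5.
2 (path: 4 -> 1 -> 5, 2 edges)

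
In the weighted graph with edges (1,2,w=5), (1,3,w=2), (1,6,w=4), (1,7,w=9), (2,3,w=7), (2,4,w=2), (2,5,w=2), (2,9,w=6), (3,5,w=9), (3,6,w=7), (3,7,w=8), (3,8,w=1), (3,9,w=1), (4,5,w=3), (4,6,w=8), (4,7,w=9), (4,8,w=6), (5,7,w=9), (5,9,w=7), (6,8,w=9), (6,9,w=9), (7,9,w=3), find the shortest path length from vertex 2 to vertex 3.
7 (path: 2 -> 3; weights 7 = 7)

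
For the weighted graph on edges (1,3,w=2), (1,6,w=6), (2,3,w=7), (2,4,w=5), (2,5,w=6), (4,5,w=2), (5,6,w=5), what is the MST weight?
20 (MST edges: (1,3,w=2), (1,6,w=6), (2,4,w=5), (4,5,w=2), (5,6,w=5); sum of weights 2 + 6 + 5 + 2 + 5 = 20)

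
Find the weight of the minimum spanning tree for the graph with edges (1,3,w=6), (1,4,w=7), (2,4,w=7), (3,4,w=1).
14 (MST edges: (1,3,w=6), (2,4,w=7), (3,4,w=1); sum of weights 6 + 7 + 1 = 14)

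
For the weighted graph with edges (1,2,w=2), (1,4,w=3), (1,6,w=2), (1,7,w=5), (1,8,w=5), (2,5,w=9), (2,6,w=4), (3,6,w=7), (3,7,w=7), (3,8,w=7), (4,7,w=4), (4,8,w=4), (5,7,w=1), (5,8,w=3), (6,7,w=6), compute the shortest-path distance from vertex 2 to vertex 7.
7 (path: 2 -> 1 -> 7; weights 2 + 5 = 7)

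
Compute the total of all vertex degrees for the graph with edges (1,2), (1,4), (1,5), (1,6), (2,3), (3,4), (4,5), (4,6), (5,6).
18 (handshake: sum of degrees = 2|E| = 2 x 9 = 18)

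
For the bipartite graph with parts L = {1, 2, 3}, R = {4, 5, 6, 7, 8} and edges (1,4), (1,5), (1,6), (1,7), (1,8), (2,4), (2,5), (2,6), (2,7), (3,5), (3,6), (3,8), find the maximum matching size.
3 (matching: (1,8), (2,7), (3,6); upper bound min(|L|,|R|) = min(3,5) = 3)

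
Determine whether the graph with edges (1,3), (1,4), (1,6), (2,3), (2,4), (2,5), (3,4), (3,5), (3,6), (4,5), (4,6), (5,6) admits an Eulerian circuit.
No (4 vertices have odd degree: {1, 2, 3, 4}; Eulerian circuit requires 0)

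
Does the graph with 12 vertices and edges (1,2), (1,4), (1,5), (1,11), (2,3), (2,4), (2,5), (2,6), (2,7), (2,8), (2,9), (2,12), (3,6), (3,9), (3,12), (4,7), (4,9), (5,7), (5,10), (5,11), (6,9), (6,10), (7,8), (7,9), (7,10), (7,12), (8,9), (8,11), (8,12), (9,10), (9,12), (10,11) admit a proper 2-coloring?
No (odd cycle of length 3: 4 -> 1 -> 2 -> 4)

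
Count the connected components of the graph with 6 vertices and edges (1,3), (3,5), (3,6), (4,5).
2 (components: {1, 3, 4, 5, 6}, {2})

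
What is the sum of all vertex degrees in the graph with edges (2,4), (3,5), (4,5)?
6 (handshake: sum of degrees = 2|E| = 2 x 3 = 6)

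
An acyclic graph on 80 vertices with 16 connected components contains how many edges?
64 (Each of the 16 component trees on V_i vertices has V_i - 1 edges; summing gives V - C = 80 - 16 = 64)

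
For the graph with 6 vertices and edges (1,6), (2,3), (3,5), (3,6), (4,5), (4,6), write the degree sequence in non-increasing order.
[3, 3, 2, 2, 1, 1] (degrees: deg(1)=1, deg(2)=1, deg(3)=3, deg(4)=2, deg(5)=2, deg(6)=3)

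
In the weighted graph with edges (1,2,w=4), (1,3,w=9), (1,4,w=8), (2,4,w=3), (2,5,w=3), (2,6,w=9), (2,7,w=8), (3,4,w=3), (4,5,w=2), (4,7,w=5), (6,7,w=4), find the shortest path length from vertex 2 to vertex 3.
6 (path: 2 -> 4 -> 3; weights 3 + 3 = 6)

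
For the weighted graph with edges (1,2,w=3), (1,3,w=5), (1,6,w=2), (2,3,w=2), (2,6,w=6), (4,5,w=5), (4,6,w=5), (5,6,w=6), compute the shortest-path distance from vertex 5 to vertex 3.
13 (path: 5 -> 6 -> 1 -> 3; weights 6 + 2 + 5 = 13)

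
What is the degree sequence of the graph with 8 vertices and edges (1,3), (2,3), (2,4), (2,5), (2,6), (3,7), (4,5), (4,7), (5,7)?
[4, 3, 3, 3, 3, 1, 1, 0] (degrees: deg(1)=1, deg(2)=4, deg(3)=3, deg(4)=3, deg(5)=3, deg(6)=1, deg(7)=3, deg(8)=0)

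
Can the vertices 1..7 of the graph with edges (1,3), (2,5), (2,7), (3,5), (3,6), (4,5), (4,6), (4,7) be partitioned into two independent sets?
Yes. Partition: {1, 5, 6, 7}, {2, 3, 4}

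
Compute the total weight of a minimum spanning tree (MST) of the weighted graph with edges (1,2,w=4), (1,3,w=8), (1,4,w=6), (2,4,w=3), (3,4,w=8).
15 (MST edges: (1,2,w=4), (1,3,w=8), (2,4,w=3); sum of weights 4 + 8 + 3 = 15)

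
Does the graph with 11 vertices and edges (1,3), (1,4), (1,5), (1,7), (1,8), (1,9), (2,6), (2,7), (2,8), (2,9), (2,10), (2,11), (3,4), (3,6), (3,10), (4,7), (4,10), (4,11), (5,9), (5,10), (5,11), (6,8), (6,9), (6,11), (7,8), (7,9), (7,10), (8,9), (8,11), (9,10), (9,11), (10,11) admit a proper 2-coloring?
No (odd cycle of length 3: 7 -> 1 -> 8 -> 7)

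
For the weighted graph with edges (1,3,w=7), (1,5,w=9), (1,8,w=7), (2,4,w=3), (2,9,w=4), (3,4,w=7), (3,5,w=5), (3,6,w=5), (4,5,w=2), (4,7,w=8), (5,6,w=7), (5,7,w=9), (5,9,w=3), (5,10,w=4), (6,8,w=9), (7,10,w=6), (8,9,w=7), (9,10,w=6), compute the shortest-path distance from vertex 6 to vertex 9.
10 (path: 6 -> 5 -> 9; weights 7 + 3 = 10)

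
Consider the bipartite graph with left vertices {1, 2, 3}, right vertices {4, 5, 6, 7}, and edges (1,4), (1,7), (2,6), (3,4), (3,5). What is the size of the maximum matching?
3 (matching: (1,7), (2,6), (3,5); upper bound min(|L|,|R|) = min(3,4) = 3)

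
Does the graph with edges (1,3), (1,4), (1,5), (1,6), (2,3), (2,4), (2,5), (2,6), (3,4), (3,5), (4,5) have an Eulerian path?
Yes — and in fact it has an Eulerian circuit (the graph is connected and all 6 vertices have even degree)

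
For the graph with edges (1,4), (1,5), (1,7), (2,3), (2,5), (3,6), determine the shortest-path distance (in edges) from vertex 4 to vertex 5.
2 (path: 4 -> 1 -> 5, 2 edges)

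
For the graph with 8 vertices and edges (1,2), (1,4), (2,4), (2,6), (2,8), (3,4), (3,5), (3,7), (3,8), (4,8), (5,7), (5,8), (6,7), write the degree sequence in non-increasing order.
[4, 4, 4, 4, 3, 3, 2, 2] (degrees: deg(1)=2, deg(2)=4, deg(3)=4, deg(4)=4, deg(5)=3, deg(6)=2, deg(7)=3, deg(8)=4)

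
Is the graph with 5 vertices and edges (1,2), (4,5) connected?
No, it has 3 components: {1, 2}, {3}, {4, 5}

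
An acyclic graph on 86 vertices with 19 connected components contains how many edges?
67 (Each of the 19 component trees on V_i vertices has V_i - 1 edges; summing gives V - C = 86 - 19 = 67)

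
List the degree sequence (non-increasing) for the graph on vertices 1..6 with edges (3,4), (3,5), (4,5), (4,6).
[3, 2, 2, 1, 0, 0] (degrees: deg(1)=0, deg(2)=0, deg(3)=2, deg(4)=3, deg(5)=2, deg(6)=1)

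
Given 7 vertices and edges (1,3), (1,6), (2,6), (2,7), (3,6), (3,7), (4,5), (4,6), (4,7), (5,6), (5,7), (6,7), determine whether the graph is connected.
Yes (BFS from 1 visits [1, 3, 6, 7, 2, 4, 5] — all 7 vertices reached)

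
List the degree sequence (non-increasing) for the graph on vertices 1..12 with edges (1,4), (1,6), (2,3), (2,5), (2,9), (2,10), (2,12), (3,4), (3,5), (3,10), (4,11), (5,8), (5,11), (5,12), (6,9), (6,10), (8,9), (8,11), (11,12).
[5, 5, 4, 4, 3, 3, 3, 3, 3, 3, 2, 0] (degrees: deg(1)=2, deg(2)=5, deg(3)=4, deg(4)=3, deg(5)=5, deg(6)=3, deg(7)=0, deg(8)=3, deg(9)=3, deg(10)=3, deg(11)=4, deg(12)=3)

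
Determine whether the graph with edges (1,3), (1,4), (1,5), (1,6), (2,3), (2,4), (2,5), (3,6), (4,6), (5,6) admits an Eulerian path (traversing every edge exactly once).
No (4 vertices have odd degree: {2, 3, 4, 5}; Eulerian path requires 0 or 2)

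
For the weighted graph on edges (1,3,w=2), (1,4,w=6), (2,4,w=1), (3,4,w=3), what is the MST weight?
6 (MST edges: (1,3,w=2), (2,4,w=1), (3,4,w=3); sum of weights 2 + 1 + 3 = 6)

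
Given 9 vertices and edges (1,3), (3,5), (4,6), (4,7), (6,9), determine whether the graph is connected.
No, it has 4 components: {1, 3, 5}, {2}, {4, 6, 7, 9}, {8}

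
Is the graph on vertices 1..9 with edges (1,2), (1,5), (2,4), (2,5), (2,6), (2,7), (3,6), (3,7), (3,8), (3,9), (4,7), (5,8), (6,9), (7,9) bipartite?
No (odd cycle of length 3: 2 -> 1 -> 5 -> 2)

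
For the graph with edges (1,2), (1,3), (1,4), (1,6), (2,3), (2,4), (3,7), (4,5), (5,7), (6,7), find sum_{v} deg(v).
20 (handshake: sum of degrees = 2|E| = 2 x 10 = 20)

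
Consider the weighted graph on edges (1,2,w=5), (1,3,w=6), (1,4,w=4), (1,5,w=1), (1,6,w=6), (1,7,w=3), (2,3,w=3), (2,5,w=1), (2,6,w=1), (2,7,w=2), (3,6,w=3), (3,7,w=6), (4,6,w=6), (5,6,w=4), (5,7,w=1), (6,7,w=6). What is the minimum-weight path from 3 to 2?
3 (path: 3 -> 2; weights 3 = 3)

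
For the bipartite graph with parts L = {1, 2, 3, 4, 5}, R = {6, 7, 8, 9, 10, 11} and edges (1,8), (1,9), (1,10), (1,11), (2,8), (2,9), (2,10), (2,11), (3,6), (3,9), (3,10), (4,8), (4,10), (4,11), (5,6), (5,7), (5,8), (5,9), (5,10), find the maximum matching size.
5 (matching: (1,11), (2,10), (3,9), (4,8), (5,7); upper bound min(|L|,|R|) = min(5,6) = 5)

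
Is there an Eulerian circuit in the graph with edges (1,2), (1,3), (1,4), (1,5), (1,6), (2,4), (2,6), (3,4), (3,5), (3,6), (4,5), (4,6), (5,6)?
No (4 vertices have odd degree: {1, 2, 4, 6}; Eulerian circuit requires 0)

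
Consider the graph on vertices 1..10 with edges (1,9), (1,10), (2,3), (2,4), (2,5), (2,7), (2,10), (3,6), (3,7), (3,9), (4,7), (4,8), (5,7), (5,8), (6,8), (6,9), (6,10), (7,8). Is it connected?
Yes (BFS from 1 visits [1, 9, 10, 3, 6, 2, 7, 8, 4, 5] — all 10 vertices reached)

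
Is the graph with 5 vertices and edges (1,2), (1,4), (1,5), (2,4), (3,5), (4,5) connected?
Yes (BFS from 1 visits [1, 2, 4, 5, 3] — all 5 vertices reached)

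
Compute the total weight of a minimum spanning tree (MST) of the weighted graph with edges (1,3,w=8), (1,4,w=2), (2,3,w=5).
15 (MST edges: (1,3,w=8), (1,4,w=2), (2,3,w=5); sum of weights 8 + 2 + 5 = 15)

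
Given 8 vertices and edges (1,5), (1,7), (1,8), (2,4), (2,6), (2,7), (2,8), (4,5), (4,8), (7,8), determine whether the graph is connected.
No, it has 2 components: {1, 2, 4, 5, 6, 7, 8}, {3}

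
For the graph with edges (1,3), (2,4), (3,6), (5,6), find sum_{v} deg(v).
8 (handshake: sum of degrees = 2|E| = 2 x 4 = 8)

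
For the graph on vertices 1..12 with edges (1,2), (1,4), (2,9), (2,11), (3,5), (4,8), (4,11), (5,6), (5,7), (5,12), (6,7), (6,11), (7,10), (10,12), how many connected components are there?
1 (components: {1, 2, 3, 4, 5, 6, 7, 8, 9, 10, 11, 12})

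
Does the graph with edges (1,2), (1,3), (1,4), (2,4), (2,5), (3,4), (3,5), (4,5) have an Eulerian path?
No (4 vertices have odd degree: {1, 2, 3, 5}; Eulerian path requires 0 or 2)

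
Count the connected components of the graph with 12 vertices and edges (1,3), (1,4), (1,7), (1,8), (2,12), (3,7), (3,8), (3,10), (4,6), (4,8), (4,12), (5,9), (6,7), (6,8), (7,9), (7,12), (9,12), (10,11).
1 (components: {1, 2, 3, 4, 5, 6, 7, 8, 9, 10, 11, 12})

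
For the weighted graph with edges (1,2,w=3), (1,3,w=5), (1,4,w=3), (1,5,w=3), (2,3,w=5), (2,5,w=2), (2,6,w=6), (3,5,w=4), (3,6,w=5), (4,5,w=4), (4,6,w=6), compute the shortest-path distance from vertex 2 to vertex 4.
6 (path: 2 -> 1 -> 4; weights 3 + 3 = 6)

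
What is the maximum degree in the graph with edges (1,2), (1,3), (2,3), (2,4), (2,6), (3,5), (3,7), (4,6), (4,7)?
4 (attained at vertices 2, 3)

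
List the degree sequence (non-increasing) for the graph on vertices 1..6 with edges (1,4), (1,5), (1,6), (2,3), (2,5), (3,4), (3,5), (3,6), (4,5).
[4, 4, 3, 3, 2, 2] (degrees: deg(1)=3, deg(2)=2, deg(3)=4, deg(4)=3, deg(5)=4, deg(6)=2)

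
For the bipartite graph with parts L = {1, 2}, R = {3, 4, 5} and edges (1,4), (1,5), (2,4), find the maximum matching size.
2 (matching: (1,5), (2,4); upper bound min(|L|,|R|) = min(2,3) = 2)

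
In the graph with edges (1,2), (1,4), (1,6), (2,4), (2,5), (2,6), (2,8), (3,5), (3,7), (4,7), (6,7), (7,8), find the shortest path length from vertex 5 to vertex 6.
2 (path: 5 -> 2 -> 6, 2 edges)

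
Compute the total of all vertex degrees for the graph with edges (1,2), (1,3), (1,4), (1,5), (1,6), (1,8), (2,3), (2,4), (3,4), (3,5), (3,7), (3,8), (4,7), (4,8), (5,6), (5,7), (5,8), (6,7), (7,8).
38 (handshake: sum of degrees = 2|E| = 2 x 19 = 38)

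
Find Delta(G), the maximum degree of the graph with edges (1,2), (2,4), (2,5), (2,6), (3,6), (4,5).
4 (attained at vertex 2)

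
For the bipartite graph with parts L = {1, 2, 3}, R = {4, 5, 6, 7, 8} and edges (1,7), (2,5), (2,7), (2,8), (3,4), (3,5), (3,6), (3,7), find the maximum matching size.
3 (matching: (1,7), (2,8), (3,6); upper bound min(|L|,|R|) = min(3,5) = 3)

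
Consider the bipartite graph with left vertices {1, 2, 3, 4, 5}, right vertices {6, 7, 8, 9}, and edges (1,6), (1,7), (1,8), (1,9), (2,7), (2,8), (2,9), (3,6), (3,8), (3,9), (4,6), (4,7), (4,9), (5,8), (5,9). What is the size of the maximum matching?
4 (matching: (1,9), (2,8), (3,6), (4,7); upper bound min(|L|,|R|) = min(5,4) = 4)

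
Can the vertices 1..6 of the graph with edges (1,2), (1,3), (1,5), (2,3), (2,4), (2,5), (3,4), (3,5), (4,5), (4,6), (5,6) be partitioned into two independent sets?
No (odd cycle of length 3: 5 -> 1 -> 2 -> 5)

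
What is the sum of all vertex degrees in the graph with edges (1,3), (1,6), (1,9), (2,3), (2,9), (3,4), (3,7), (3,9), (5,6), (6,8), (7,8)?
22 (handshake: sum of degrees = 2|E| = 2 x 11 = 22)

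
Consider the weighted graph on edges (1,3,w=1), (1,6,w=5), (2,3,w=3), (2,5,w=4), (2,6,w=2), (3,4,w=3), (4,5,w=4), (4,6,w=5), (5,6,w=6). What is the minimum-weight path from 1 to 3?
1 (path: 1 -> 3; weights 1 = 1)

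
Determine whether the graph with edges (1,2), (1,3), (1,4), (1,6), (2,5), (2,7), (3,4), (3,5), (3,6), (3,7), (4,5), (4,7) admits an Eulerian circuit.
No (4 vertices have odd degree: {2, 3, 5, 7}; Eulerian circuit requires 0)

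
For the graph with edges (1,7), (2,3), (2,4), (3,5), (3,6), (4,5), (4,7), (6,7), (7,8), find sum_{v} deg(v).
18 (handshake: sum of degrees = 2|E| = 2 x 9 = 18)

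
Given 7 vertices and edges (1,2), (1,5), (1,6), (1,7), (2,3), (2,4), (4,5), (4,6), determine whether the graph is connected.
Yes (BFS from 1 visits [1, 2, 5, 6, 7, 3, 4] — all 7 vertices reached)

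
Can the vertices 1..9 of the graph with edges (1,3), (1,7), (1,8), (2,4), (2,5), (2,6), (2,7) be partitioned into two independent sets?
Yes. Partition: {1, 2, 9}, {3, 4, 5, 6, 7, 8}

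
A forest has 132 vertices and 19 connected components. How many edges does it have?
113 (Each of the 19 component trees on V_i vertices has V_i - 1 edges; summing gives V - C = 132 - 19 = 113)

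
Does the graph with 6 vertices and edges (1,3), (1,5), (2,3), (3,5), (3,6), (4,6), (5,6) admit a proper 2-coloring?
No (odd cycle of length 3: 5 -> 1 -> 3 -> 5)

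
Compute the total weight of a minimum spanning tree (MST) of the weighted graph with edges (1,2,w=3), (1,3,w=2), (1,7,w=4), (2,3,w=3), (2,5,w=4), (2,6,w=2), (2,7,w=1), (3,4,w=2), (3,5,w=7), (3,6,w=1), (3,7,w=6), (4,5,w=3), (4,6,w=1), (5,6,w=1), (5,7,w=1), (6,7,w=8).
7 (MST edges: (1,3,w=2), (2,7,w=1), (3,6,w=1), (4,6,w=1), (5,6,w=1), (5,7,w=1); sum of weights 2 + 1 + 1 + 1 + 1 + 1 = 7)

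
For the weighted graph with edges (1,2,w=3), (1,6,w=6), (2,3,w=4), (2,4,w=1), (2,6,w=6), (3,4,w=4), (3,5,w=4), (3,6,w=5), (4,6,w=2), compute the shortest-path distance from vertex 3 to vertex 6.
5 (path: 3 -> 6; weights 5 = 5)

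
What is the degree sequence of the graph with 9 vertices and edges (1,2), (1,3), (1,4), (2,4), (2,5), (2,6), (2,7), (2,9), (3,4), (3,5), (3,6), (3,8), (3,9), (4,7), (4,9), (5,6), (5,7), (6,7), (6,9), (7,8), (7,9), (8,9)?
[6, 6, 6, 6, 5, 5, 4, 3, 3] (degrees: deg(1)=3, deg(2)=6, deg(3)=6, deg(4)=5, deg(5)=4, deg(6)=5, deg(7)=6, deg(8)=3, deg(9)=6)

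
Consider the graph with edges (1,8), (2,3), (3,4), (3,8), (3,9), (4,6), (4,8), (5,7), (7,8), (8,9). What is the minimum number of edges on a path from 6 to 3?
2 (path: 6 -> 4 -> 3, 2 edges)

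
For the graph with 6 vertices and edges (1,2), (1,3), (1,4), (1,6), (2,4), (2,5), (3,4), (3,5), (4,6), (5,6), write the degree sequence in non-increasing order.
[4, 4, 3, 3, 3, 3] (degrees: deg(1)=4, deg(2)=3, deg(3)=3, deg(4)=4, deg(5)=3, deg(6)=3)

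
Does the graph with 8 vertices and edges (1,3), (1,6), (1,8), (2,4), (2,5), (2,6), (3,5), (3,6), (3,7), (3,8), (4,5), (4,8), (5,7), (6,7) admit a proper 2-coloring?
No (odd cycle of length 3: 6 -> 1 -> 3 -> 6)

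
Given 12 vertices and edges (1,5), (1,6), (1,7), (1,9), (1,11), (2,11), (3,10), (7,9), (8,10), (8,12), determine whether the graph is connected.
No, it has 3 components: {1, 2, 5, 6, 7, 9, 11}, {3, 8, 10, 12}, {4}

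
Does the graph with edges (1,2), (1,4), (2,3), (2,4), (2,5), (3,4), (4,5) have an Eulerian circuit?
Yes (the graph is connected and all 5 vertices have even degree)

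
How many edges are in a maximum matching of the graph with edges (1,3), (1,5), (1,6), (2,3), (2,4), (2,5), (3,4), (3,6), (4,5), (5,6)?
3 (matching: (1,5), (2,4), (3,6); upper bound floor(n/2) = floor(6/2) = 3)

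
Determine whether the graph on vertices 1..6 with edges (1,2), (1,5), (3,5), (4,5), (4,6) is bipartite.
Yes. Partition: {1, 3, 4}, {2, 5, 6}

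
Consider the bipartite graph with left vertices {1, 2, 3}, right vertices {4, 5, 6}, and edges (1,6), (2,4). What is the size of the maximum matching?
2 (matching: (1,6), (2,4); upper bound min(|L|,|R|) = min(3,3) = 3)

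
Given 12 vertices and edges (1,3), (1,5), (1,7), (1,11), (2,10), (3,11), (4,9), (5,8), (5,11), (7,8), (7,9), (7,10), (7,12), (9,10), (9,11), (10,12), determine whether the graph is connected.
No, it has 2 components: {1, 2, 3, 4, 5, 7, 8, 9, 10, 11, 12}, {6}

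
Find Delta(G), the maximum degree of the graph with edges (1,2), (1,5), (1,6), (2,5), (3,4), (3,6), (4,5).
3 (attained at vertices 1, 5)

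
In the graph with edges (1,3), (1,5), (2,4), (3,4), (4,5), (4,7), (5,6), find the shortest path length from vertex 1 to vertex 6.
2 (path: 1 -> 5 -> 6, 2 edges)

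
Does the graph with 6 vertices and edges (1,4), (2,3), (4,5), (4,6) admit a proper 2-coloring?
Yes. Partition: {1, 2, 5, 6}, {3, 4}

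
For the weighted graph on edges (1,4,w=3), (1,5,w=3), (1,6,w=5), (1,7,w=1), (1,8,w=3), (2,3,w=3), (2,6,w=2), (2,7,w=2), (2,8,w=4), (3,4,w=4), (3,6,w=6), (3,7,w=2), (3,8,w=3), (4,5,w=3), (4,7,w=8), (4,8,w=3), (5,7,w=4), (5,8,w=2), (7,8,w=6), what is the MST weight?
15 (MST edges: (1,4,w=3), (1,7,w=1), (1,8,w=3), (2,6,w=2), (2,7,w=2), (3,7,w=2), (5,8,w=2); sum of weights 3 + 1 + 3 + 2 + 2 + 2 + 2 = 15)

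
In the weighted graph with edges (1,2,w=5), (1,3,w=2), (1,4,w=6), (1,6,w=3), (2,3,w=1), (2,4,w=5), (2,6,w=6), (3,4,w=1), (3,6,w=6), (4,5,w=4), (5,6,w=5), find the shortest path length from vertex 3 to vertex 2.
1 (path: 3 -> 2; weights 1 = 1)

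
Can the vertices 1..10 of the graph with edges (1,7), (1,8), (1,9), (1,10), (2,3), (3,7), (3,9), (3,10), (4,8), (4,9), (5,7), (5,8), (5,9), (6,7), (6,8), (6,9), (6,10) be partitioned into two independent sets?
Yes. Partition: {1, 3, 4, 5, 6}, {2, 7, 8, 9, 10}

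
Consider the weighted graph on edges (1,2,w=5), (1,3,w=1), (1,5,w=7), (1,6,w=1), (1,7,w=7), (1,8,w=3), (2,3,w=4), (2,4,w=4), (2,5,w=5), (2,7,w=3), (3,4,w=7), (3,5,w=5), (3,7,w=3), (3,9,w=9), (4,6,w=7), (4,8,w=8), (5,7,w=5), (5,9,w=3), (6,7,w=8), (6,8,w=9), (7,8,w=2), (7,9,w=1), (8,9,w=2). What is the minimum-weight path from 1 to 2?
5 (path: 1 -> 2; weights 5 = 5)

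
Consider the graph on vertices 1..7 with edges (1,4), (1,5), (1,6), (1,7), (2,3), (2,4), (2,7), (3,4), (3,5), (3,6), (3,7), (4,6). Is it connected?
Yes (BFS from 1 visits [1, 4, 5, 6, 7, 2, 3] — all 7 vertices reached)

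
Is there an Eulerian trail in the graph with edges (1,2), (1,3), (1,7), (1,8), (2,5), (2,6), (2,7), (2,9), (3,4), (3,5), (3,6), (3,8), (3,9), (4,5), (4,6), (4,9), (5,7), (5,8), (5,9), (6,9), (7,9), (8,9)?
Yes (the graph is connected and exactly 2 vertices have odd degree: {2, 9}; any Eulerian path must start and end at those)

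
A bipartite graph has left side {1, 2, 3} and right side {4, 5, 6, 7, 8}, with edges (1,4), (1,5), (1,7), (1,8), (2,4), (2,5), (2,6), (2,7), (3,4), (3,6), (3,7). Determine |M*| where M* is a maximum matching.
3 (matching: (1,8), (2,7), (3,6); upper bound min(|L|,|R|) = min(3,5) = 3)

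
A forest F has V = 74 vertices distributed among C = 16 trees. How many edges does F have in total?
58 (Each of the 16 component trees on V_i vertices has V_i - 1 edges; summing gives V - C = 74 - 16 = 58)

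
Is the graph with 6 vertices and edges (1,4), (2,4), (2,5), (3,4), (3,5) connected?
No, it has 2 components: {1, 2, 3, 4, 5}, {6}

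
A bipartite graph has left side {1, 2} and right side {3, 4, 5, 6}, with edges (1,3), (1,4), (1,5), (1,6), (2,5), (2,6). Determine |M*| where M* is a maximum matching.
2 (matching: (1,6), (2,5); upper bound min(|L|,|R|) = min(2,4) = 2)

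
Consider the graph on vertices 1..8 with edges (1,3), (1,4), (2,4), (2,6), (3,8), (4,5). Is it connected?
No, it has 2 components: {1, 2, 3, 4, 5, 6, 8}, {7}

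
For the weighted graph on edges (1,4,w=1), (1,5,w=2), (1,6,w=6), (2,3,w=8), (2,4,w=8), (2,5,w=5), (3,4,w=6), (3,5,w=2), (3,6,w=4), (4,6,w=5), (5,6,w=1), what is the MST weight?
11 (MST edges: (1,4,w=1), (1,5,w=2), (2,5,w=5), (3,5,w=2), (5,6,w=1); sum of weights 1 + 2 + 5 + 2 + 1 = 11)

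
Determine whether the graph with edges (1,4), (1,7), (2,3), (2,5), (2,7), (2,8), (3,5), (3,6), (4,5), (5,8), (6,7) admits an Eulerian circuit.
No (2 vertices have odd degree: {3, 7}; Eulerian circuit requires 0)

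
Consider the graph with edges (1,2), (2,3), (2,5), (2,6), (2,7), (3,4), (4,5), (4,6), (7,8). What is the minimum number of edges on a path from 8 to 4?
4 (path: 8 -> 7 -> 2 -> 5 -> 4, 4 edges)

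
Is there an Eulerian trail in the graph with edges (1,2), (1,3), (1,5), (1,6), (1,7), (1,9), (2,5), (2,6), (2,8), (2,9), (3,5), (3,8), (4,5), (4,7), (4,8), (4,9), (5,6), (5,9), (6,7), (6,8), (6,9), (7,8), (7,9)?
No (4 vertices have odd degree: {2, 3, 7, 8}; Eulerian path requires 0 or 2)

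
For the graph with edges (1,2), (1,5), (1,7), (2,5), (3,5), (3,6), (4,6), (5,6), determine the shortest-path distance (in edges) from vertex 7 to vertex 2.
2 (path: 7 -> 1 -> 2, 2 edges)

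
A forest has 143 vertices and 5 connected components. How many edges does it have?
138 (Each of the 5 component trees on V_i vertices has V_i - 1 edges; summing gives V - C = 143 - 5 = 138)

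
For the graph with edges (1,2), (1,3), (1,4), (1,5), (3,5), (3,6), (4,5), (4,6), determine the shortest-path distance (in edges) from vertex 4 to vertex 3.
2 (path: 4 -> 1 -> 3, 2 edges)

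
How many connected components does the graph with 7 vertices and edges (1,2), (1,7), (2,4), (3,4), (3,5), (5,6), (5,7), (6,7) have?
1 (components: {1, 2, 3, 4, 5, 6, 7})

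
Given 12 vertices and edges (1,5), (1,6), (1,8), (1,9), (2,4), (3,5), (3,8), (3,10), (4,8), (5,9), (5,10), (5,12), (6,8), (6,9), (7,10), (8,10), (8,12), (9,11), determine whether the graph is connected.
Yes (BFS from 1 visits [1, 5, 6, 8, 9, 3, 10, 12, 4, 11, 7, 2] — all 12 vertices reached)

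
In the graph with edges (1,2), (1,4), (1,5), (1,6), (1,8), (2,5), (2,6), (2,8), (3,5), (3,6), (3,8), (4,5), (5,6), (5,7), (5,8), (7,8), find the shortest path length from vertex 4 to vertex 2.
2 (path: 4 -> 1 -> 2, 2 edges)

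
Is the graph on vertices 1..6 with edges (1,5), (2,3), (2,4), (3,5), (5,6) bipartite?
Yes. Partition: {1, 3, 4, 6}, {2, 5}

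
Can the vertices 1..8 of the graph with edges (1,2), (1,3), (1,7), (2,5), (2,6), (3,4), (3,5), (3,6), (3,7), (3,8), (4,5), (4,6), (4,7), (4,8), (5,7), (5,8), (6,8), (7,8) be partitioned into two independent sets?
No (odd cycle of length 3: 7 -> 1 -> 3 -> 7)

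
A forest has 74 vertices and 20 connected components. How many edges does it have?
54 (Each of the 20 component trees on V_i vertices has V_i - 1 edges; summing gives V - C = 74 - 20 = 54)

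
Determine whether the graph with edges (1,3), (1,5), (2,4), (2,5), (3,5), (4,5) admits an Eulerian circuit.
Yes (the graph is connected and all 5 vertices have even degree)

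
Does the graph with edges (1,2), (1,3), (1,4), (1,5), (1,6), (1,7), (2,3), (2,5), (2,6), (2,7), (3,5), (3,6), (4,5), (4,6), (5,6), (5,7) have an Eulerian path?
No (4 vertices have odd degree: {2, 4, 6, 7}; Eulerian path requires 0 or 2)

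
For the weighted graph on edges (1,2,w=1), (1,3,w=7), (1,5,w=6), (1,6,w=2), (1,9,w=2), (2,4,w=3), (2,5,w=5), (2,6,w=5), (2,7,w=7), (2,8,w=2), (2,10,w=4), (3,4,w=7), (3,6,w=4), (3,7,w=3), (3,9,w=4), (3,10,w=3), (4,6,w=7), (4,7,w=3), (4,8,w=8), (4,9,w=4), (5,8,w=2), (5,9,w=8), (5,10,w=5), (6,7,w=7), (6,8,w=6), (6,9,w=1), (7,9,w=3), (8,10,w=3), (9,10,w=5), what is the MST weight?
20 (MST edges: (1,2,w=1), (1,9,w=2), (2,4,w=3), (2,8,w=2), (3,7,w=3), (3,10,w=3), (4,7,w=3), (5,8,w=2), (6,9,w=1); sum of weights 1 + 2 + 3 + 2 + 3 + 3 + 3 + 2 + 1 = 20)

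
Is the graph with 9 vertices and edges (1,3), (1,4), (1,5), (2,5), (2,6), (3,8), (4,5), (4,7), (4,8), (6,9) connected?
Yes (BFS from 1 visits [1, 3, 4, 5, 8, 7, 2, 6, 9] — all 9 vertices reached)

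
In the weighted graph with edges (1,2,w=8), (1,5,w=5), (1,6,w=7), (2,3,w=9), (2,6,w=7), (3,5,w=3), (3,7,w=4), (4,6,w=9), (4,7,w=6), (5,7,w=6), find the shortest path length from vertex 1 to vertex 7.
11 (path: 1 -> 5 -> 7; weights 5 + 6 = 11)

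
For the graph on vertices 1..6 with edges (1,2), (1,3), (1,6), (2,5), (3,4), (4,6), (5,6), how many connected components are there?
1 (components: {1, 2, 3, 4, 5, 6})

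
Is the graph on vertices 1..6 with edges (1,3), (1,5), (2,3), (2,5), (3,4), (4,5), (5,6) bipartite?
Yes. Partition: {1, 2, 4, 6}, {3, 5}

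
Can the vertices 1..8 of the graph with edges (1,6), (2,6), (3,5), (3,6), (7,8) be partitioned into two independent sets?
Yes. Partition: {1, 2, 3, 4, 7}, {5, 6, 8}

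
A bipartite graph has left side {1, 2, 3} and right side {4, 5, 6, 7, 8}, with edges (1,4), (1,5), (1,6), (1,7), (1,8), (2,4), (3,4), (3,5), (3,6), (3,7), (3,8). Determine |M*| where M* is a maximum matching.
3 (matching: (1,8), (2,4), (3,7); upper bound min(|L|,|R|) = min(3,5) = 3)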